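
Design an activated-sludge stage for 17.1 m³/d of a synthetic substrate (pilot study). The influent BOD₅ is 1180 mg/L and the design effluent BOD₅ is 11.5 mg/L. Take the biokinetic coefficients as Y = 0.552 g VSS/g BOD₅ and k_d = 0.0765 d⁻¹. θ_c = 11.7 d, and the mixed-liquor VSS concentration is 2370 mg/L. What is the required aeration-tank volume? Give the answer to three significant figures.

V ≈ 28.7 m³

Rearranging the biomass balance for a CMAS with decay, V = Y·Q·ΔS·θ_c / [X·(1+k_d θ_c)] = 0.552 × 17.1 × (1180 − 11.5) × 11.7 / [2370 × (1 + 0.0765 × 11.7)] = 1.29×10^5 / 4491 = 28.73 m³.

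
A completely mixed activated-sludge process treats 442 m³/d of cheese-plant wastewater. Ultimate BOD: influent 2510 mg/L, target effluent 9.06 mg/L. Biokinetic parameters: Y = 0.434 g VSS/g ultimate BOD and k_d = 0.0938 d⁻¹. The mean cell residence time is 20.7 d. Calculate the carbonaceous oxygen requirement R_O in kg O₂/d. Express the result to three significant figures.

The observed yield is Y_obs = Y/(1 + k_d·θ_c) = 0.434 / (1 + 0.0938 × 20.7) = 0.434 / 2.942 = 0.1475 g VSS per g ultimate BOD removed.
ΔS = 2510 − 9.06 = 2501 mg/L, so the substrate removal rate is 442 × 2501/1000 = 1105 kg ultimate BOD/d.
P_X = Y_obs·Q·(S₀ − S) = 0.1475 × 1105 = 163.1 kg VSS/d.
R_O = Q·ΔS − 1.42 P_X = 1105 − 231.6 = 873.8 kg O₂/d.

R_O ≈ 874 kg O₂/d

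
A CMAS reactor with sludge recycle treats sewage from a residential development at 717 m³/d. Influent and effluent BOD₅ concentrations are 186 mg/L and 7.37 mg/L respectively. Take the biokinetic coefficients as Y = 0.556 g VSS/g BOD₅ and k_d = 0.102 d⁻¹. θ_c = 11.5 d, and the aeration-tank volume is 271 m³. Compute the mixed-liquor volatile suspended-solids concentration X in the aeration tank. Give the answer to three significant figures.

X ≈ 1390 mg/L

X = Y·Q·ΔS·θ_c / [V·(1 + k_d θ_c)] = 0.556 × 717 × (186 − 7.37) × 11.5 / [271 × (1 + 0.102 × 11.5)] = 1391 mg/L.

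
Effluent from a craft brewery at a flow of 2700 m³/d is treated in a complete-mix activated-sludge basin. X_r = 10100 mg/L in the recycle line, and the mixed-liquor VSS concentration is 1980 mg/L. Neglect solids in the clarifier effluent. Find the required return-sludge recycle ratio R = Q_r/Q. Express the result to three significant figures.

R ≈ 0.244

Mass balance around the secondary clarifier (neglecting effluent solids): R = X / (X_r − X) = 1980 / (10100 − 1980) = 0.2438.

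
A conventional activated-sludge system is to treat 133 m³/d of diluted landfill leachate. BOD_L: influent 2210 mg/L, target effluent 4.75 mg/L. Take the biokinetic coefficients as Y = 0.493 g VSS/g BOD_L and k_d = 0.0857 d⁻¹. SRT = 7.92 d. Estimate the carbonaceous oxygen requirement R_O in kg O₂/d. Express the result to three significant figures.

R_O ≈ 171 kg O₂/d

Correct the yield for decay: Y_obs = Y/(1 + k_d θ_c) = 0.493 / (1 + 0.0857 × 7.92) = 0.493 / 1.679 = 0.2937.
Q·(S₀ − S) = 133 × (2210 − 4.75) × 10⁻³ = 293.3 kg/d removed.
Biomass synthesised: P_X = Y_obs × 293.3 = 86.13 kg VSS/d.
R_O = Q·ΔS − 1.42 P_X = 293.3 − 122.3 = 171.0 kg O₂/d.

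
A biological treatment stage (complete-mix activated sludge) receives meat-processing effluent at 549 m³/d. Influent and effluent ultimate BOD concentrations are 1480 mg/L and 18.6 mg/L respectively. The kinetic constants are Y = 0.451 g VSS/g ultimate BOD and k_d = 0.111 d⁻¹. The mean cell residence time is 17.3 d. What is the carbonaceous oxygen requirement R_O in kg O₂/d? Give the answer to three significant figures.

R_O ≈ 626 kg O₂/d

Observed yield with endogenous decay: Y_obs = Y / (1 + k_d·θ_c) = 0.451 / (1 + 0.111 × 17.3) = 0.451 / 2.920 = 0.1544 g VSS/g ultimate BOD.
Q·(S₀ − S) = 549 × (1480 − 18.6) × 10⁻³ = 802.3 kg/d removed.
Net sludge production P_X = 0.1544 × 802.3 = 123.9 kg VSS/d.
R_O = Q·ΔS − 1.42 P_X = 802.3 − 175.9 = 626.4 kg O₂/d.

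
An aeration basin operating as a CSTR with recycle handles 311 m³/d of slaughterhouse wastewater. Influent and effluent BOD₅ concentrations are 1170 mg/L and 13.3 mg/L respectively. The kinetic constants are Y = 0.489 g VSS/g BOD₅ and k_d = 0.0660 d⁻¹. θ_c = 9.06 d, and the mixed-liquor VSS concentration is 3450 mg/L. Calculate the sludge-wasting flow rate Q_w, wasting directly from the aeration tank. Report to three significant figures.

Rearranging the biomass balance for a CMAS with decay, V = Y·Q·ΔS·θ_c / [X·(1+k_d θ_c)] = 0.489 × 311 × (1170 − 13.3) × 9.06 / [3450 × (1 + 0.0660 × 9.06)] = 1.59×10^6 / 5513 = 289.1 m³.
For wasting at MLVSS concentration, Q_w = V/θ_c = 289.1/9.06 = 31.91 m³/d.

Q_w ≈ 31.9 m³/d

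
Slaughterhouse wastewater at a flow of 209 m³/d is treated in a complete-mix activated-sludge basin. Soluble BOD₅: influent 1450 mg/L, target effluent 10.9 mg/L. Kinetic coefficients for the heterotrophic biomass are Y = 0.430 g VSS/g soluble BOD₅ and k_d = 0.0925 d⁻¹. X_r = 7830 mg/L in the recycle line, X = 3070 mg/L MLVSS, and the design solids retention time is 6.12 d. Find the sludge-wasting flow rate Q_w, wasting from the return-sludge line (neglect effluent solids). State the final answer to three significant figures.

Rearranging the biomass balance for a CMAS with decay, V = Y·Q·ΔS·θ_c / [X·(1+k_d θ_c)] = 0.430 × 209 × (1450 − 10.9) × 6.12 / [3070 × (1 + 0.0925 × 6.12)] = 7.92×10^5 / 4808 = 164.6 m³.
Wasting from the return line (neglecting effluent solids): Q_w = V·X / (θ_c·X_r) = 164.6 × 3070 / (6.12 × 7830) = 10.55 m³/d.

Q_w ≈ 10.5 m³/d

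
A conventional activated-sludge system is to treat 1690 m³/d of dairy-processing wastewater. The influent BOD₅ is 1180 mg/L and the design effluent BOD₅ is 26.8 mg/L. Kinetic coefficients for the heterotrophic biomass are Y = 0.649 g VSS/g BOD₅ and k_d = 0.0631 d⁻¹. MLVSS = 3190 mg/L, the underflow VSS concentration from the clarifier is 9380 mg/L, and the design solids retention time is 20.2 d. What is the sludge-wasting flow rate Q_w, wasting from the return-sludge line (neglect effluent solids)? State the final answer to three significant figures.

Steady-state biomass mass balance: V·X·(1 + k_d·θ_c) = Y·Q·(S₀ − S)·θ_c, so V = 0.649 × 1690 × (1180 − 26.8) × 20.2 / [3190 × (1 + 0.0631 × 20.2)] = 2.55×10^7 / 7256 = 3521 m³.
θ_c = V·X/(Q_w·X_r) when wasting from the recycle, so Q_w = V·X/(θ_c·X_r) = 3521 × 3190 / (20.2 × 9380) = 59.28 m³/d.

Q_w ≈ 59.3 m³/d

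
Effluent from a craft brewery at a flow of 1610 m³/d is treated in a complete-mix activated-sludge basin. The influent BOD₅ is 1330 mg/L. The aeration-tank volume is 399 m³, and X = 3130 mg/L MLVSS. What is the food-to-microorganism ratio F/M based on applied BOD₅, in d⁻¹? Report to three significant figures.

F/M ≈ 1.71 d⁻¹

F/M = Q·S₀ / (V·X) = 1610 × 1330 / (399.0 × 3130) = 1.715 g BOD₅·(g VSS·d)⁻¹.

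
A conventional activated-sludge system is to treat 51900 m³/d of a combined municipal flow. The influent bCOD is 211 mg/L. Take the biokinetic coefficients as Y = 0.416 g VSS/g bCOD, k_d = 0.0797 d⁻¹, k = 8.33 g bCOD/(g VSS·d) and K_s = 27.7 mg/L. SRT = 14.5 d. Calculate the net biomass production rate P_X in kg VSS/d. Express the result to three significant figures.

For a completely mixed reactor with recycle the Lawrence–McCarty relation gives S = K_s·(1 + k_d·θ_c) / [θ_c·(Y·k − k_d) − 1] = 27.7 × (1 + 0.0797 × 14.5) / [14.5 × (0.416 × 8.33 − 0.0797) − 1] = 59.71 / 48.09 = 1.242 mg/L.
Y_obs = Y / (1 + k_d θ_c) = 0.416 / (1 + 0.0797 × 14.5) = 0.416 / 2.156 = 0.1930.
Q·(S₀ − S) = 51900 × (211 − 1.24) × 10⁻³ = 10887 kg/d removed.
So the net sludge growth is P_X = 0.1930 × 10887 = 2101 kg VSS/d.

P_X ≈ 2100 kg VSS/d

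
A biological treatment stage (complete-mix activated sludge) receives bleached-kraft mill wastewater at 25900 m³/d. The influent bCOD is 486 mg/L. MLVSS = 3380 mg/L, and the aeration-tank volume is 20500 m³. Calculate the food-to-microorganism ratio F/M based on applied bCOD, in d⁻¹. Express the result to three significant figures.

Food-to-microorganism ratio F/M = Q S₀ / (V X) = 25900 × 486 / (20500 × 3380) = 0.1817 d⁻¹.

F/M ≈ 0.182 d⁻¹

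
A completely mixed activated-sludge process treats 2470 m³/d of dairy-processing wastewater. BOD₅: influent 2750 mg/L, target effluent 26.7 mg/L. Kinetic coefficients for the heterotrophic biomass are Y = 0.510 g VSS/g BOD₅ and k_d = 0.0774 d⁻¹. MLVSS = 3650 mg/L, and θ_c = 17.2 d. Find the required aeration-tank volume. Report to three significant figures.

From the SRT design equation V = Y Q (S₀−S) θ_c / [X (1 + k_d θ_c)] = 0.510 × 2470 × (2750 − 26.7) × 17.2 / [3650 × (1 + 0.0774 × 17.2)] = 5.9×10^7 / 8509 = 6934 m³.

V ≈ 6930 m³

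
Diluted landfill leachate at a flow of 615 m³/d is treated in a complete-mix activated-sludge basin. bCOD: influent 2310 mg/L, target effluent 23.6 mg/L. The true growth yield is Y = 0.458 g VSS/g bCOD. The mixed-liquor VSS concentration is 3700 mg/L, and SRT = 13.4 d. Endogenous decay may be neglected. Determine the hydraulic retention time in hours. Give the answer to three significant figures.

Biomass mass balance (decay neglected): V·X = Y·Q·(S₀ − S)·θ_c, so V = 0.458 × 615 × (2310 − 23.6) × 13.4 / 3700 = 2332 m³.
Hydraulic retention time τ = V/Q = 2332 / 615 = 3.792 d = 91.02 h.

τ ≈ 91.0 h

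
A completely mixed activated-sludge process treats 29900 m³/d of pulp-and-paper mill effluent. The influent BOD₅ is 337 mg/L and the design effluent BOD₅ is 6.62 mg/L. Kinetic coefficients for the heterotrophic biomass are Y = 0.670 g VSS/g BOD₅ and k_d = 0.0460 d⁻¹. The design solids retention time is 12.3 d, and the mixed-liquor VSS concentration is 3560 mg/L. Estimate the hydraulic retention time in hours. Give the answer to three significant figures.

Steady-state biomass mass balance: V·X·(1 + k_d·θ_c) = Y·Q·(S₀ − S)·θ_c, so V = 0.670 × 29900 × (337 − 6.62) × 12.3 / [3560 × (1 + 0.0460 × 12.3)] = 8.14×10^7 / 5574 = 14604 m³.
HRT = V/Q = 14604 m³ / 29900 m³·d⁻¹ = 0.4884 d × 24 = 11.72 h.

τ ≈ 11.7 h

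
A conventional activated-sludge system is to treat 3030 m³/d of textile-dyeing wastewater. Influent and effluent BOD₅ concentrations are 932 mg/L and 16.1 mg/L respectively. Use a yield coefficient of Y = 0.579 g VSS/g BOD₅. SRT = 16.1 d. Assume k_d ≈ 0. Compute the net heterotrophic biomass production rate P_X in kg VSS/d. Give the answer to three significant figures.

P_X ≈ 1610 kg VSS/d

With endogenous decay neglected, the observed yield equals the true yield: Y_obs = Y = 0.579 g VSS/g BOD₅.
ΔS = 932 − 16.1 = 915.9 mg/L, so the substrate removal rate is 3030 × 915.9/1000 = 2775 kg BOD₅/d.
P_X = Y_obs · Q(S₀ − S) = 0.5790 × 2775 = 1607 kg VSS/d.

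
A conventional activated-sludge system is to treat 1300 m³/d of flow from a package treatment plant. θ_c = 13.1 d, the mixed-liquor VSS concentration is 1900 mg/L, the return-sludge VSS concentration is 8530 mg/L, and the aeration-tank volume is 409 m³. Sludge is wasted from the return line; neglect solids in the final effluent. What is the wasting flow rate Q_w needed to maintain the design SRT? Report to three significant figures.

Q_w ≈ 6.95 m³/d

Q_w = (V·X)/(θ_c X_r) = 409.0 × 1900 / (13.1 × 8530) = 6.954 m³/d.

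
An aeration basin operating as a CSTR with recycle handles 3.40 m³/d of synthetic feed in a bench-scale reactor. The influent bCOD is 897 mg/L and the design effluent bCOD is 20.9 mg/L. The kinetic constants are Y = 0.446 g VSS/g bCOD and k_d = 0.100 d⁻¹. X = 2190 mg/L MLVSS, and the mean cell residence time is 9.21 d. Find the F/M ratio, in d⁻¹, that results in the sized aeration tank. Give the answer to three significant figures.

F/M ≈ 0.479 d⁻¹

Steady-state biomass mass balance: V·X·(1 + k_d·θ_c) = Y·Q·(S₀ − S)·θ_c, so V = 0.446 × 3.40 × (897 − 20.9) × 9.21 / [2190 × (1 + 0.100 × 9.21)] = 1.22×10^4 / 4207 = 2.908 m³.
F/M = applied load / biomass = Q·S₀/(V·X) = 3.40 × 897 / (2.908 × 2190) = 0.4788 d⁻¹.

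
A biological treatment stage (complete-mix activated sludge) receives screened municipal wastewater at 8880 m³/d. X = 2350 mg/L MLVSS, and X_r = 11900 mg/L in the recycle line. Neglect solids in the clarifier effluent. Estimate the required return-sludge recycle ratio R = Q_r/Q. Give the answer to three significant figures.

R ≈ 0.246

R = Q_r/Q = X/(X_r − X) = 2350 / (11900 − 2350) = 0.2461.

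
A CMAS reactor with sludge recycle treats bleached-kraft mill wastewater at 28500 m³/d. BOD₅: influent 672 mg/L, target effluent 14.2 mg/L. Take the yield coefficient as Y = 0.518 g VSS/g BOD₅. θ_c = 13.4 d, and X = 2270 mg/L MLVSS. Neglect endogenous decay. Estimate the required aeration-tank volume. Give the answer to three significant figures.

V ≈ 57300 m³

With k_d = 0 the design equation reduces to V = Y Q (S₀−S) θ_c / X = 0.518 × 28500 × (672 − 14.2) × 13.4 / 2270 = 57325 m³.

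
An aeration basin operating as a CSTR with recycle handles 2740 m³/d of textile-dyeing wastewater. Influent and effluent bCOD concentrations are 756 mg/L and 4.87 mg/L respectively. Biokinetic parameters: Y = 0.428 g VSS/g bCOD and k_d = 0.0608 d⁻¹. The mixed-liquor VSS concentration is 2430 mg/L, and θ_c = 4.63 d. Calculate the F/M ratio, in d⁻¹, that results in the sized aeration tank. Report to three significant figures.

Steady-state biomass mass balance: V·X·(1 + k_d·θ_c) = Y·Q·(S₀ − S)·θ_c, so V = 0.428 × 2740 × (756 − 4.87) × 4.63 / [2430 × (1 + 0.0608 × 4.63)] = 4.08×10^6 / 3114 = 1310 m³.
Food-to-microorganism ratio F/M = Q S₀ / (V X) = 2740 × 756 / (1310 × 2430) = 0.6509 d⁻¹.

F/M ≈ 0.651 d⁻¹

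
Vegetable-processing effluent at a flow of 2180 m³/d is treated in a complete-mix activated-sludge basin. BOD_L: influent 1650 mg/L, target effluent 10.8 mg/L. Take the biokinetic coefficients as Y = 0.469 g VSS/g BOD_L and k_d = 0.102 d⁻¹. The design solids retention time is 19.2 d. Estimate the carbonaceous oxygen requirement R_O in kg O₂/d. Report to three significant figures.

The observed yield is Y_obs = Y/(1 + k_d·θ_c) = 0.469 / (1 + 0.102 × 19.2) = 0.469 / 2.958 = 0.1585 g VSS per g BOD_L removed.
Mass of BOD_L removed per day: Q(S₀ − S) = 2180 × 1639 g/m³ = 3573 kg/d.
P_X = Y_obs·Q·(S₀ − S) = 0.1585 × 3573 = 566.5 kg VSS/d.
R_O = Q·ΔS − 1.42 P_X = 3573 − 804.4 = 2769 kg O₂/d.

R_O ≈ 2770 kg O₂/d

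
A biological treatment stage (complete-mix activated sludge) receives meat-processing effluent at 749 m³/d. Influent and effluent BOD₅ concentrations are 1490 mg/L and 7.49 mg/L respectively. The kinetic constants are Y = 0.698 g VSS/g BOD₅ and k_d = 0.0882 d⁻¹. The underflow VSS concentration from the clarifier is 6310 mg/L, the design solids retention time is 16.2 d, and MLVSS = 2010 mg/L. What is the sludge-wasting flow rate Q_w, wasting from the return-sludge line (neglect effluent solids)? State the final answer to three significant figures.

Q_w ≈ 50.6 m³/d

Rearranging the biomass balance for a CMAS with decay, V = Y·Q·ΔS·θ_c / [X·(1+k_d θ_c)] = 0.698 × 749 × (1490 − 7.49) × 16.2 / [2010 × (1 + 0.0882 × 16.2)] = 1.26×10^7 / 4882 = 2572 m³.
Q_w = (V·X)/(θ_c X_r) = 2572 × 2010 / (16.2 × 6310) = 50.57 m³/d.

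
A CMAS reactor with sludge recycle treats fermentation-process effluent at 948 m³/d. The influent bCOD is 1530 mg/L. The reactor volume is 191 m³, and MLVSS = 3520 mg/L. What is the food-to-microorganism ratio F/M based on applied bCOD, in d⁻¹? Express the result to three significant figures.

F/M ≈ 2.16 d⁻¹

Food-to-microorganism ratio F/M = Q S₀ / (V X) = 948 × 1530 / (191.0 × 3520) = 2.157 d⁻¹.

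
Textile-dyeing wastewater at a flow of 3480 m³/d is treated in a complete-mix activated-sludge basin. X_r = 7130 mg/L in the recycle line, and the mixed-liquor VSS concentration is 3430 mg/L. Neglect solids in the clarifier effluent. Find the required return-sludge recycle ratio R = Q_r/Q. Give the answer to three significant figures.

Mass balance around the secondary clarifier (neglecting effluent solids): R = X / (X_r − X) = 3430 / (7130 − 3430) = 0.9270.

R ≈ 0.927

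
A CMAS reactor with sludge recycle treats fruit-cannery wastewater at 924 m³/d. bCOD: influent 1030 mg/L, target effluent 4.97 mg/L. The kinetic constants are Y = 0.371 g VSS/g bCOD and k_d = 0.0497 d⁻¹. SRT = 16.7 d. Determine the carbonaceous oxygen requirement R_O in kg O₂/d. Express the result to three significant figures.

R_O ≈ 674 kg O₂/d

Correct the yield for decay: Y_obs = Y/(1 + k_d θ_c) = 0.371 / (1 + 0.0497 × 16.7) = 0.371 / 1.830 = 0.2027.
Mass of bCOD removed per day: Q(S₀ − S) = 924 × 1025 g/m³ = 947.1 kg/d.
P_X = Y_obs·Q·(S₀ − S) = 0.2027 × 947.1 = 192.0 kg VSS/d.
R_O = Q·ΔS − 1.42 P_X = 947.1 − 272.7 = 674.5 kg O₂/d.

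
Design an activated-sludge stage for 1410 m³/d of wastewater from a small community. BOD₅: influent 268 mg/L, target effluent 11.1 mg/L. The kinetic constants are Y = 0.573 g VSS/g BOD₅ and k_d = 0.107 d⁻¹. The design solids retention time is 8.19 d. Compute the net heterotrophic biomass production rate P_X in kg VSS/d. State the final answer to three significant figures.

P_X ≈ 111 kg VSS/d

Correct the yield for decay: Y_obs = Y/(1 + k_d θ_c) = 0.573 / (1 + 0.107 × 8.19) = 0.573 / 1.876 = 0.3054.
Q·(S₀ − S) = 1410 × (268 − 11.1) × 10⁻³ = 362.2 kg/d removed.
Net biomass production P_X = Y_obs × Q·(S₀ − S) = 0.3054 × 362.2 = 110.6 kg VSS/d.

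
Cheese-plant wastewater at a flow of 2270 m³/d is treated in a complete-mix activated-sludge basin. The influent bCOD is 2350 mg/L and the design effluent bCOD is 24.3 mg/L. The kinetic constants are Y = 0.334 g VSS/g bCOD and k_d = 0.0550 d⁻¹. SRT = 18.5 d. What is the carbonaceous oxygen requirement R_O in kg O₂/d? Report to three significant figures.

The observed yield is Y_obs = Y/(1 + k_d·θ_c) = 0.334 / (1 + 0.0550 × 18.5) = 0.334 / 2.018 = 0.1656 g VSS per g bCOD removed.
Mass of bCOD removed per day: Q(S₀ − S) = 2270 × 2326 g/m³ = 5279 kg/d.
Biomass synthesised: P_X = Y_obs × 5279 = 874.0 kg VSS/d.
R_O = Q·ΔS − 1.42 P_X = 5279 − 1241 = 4038 kg O₂/d.

R_O ≈ 4040 kg O₂/d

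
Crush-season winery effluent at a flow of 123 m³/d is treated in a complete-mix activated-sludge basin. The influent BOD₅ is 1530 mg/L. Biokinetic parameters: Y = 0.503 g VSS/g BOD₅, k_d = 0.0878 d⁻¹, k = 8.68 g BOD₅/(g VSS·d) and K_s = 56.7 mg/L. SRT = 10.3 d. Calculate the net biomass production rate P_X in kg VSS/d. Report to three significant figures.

P_X ≈ 49.6 kg VSS/d

From the Monod/SRT balance for a CMAS, S = K_s·(1+k_d θ_c)/[θ_c·(Y k − k_d) − 1] = 56.7 × (1 + 0.0878 × 10.3) / [10.3 × (0.503 × 8.68 − 0.0878) − 1] = 108.0 / 43.07 = 2.507 mg/L.
Observed yield with endogenous decay: Y_obs = Y / (1 + k_d·θ_c) = 0.503 / (1 + 0.0878 × 10.3) = 0.503 / 1.904 = 0.2641 g VSS/g BOD₅.
Substrate removed = Q·(S₀ − S) = 123 m³/d × (1530 − 2.51) g/m³ = 1.88×10^5 g/d = 187.9 kg/d.
P_X = Y_obs · Q(S₀ − S) = 0.2641 × 187.9 = 49.63 kg VSS/d.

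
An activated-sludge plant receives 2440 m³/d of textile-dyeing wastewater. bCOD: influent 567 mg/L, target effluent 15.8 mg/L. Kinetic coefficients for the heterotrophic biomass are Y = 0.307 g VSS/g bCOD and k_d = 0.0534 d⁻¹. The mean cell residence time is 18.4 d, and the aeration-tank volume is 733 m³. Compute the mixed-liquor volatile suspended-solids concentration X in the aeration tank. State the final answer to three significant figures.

Solving the biomass balance for X: X = Y Q (S₀−S) θ_c / [V (1+k_d θ_c)] = 0.307 × 2440 × (567 − 15.8) × 18.4 / [733 × (1 + 0.0534 × 18.4)] = 5228 mg/L.

X ≈ 5230 mg/L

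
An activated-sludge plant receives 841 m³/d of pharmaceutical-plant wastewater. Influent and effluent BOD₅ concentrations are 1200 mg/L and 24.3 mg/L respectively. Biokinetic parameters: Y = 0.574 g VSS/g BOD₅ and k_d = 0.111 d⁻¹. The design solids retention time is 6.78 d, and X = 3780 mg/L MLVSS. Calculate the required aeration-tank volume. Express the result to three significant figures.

V ≈ 581 m³

Steady-state biomass mass balance: V·X·(1 + k_d·θ_c) = Y·Q·(S₀ − S)·θ_c, so V = 0.574 × 841 × (1200 − 24.3) × 6.78 / [3780 × (1 + 0.111 × 6.78)] = 3.85×10^6 / 6625 = 580.9 m³.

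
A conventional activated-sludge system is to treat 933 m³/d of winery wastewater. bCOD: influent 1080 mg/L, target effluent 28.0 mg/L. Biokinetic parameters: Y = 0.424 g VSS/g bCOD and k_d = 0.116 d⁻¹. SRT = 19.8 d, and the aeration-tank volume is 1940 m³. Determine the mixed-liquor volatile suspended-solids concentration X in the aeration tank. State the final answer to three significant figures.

X ≈ 1290 mg/L

From V·X·(1 + k_d·θ_c) = Y·Q·(S₀ − S)·θ_c: X = 0.424 × 933 × (1080 − 28.0) × 19.8 / [1940 × (1 + 0.116 × 19.8)] = 1288 mg/L.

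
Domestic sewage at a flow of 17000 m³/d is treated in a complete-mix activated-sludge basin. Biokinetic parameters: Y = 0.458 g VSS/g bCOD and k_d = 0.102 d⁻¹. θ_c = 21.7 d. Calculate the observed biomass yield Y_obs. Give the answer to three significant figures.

Y_obs ≈ 0.143 g VSS/g bCOD

Correct the yield for decay: Y_obs = Y/(1 + k_d θ_c) = 0.458 / (1 + 0.102 × 21.7) = 0.458 / 3.213 = 0.1425.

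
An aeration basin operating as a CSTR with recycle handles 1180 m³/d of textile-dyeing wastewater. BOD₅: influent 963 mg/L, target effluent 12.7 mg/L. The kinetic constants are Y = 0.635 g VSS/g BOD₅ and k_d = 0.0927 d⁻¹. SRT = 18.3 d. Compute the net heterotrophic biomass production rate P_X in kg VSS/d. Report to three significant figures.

Correct the yield for decay: Y_obs = Y/(1 + k_d θ_c) = 0.635 / (1 + 0.0927 × 18.3) = 0.635 / 2.696 = 0.2355.
ΔS = 963 − 12.7 = 950.3 mg/L, so the substrate removal rate is 1180 × 950.3/1000 = 1121 kg BOD₅/d.
Biomass produced: P_X = Y_obs·Q·ΔS = 0.2355 × 1121 ≈ 264.1 kg VSS/d.

P_X ≈ 264 kg VSS/d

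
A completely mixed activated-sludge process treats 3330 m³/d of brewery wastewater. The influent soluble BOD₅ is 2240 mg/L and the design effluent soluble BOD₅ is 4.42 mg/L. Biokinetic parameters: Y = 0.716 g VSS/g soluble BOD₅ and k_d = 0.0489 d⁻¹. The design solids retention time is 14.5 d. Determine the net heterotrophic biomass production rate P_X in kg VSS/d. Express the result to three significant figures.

P_X ≈ 3120 kg VSS/d

Observed yield with endogenous decay: Y_obs = Y / (1 + k_d·θ_c) = 0.716 / (1 + 0.0489 × 14.5) = 0.716 / 1.709 = 0.4189 g VSS/g soluble BOD₅.
Substrate removed = Q·(S₀ − S) = 3330 m³/d × (2240 − 4.42) g/m³ = 7.44×10^6 g/d = 7444 kg/d.
So the net sludge growth is P_X = 0.4189 × 7444 = 3119 kg VSS/d.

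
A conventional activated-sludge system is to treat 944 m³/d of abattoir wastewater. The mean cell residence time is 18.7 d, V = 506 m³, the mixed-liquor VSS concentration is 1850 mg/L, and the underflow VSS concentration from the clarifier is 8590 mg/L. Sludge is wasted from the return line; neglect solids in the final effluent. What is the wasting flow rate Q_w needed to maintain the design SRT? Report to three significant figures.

Q_w = (V·X)/(θ_c X_r) = 506.0 × 1850 / (18.7 × 8590) = 5.828 m³/d.

Q_w ≈ 5.83 m³/d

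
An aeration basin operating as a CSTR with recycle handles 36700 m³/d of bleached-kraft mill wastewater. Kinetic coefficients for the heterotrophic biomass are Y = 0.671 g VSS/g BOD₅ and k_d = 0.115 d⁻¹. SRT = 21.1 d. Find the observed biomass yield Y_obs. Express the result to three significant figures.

Y_obs ≈ 0.196 g VSS/g BOD₅

Correct the yield for decay: Y_obs = Y/(1 + k_d θ_c) = 0.671 / (1 + 0.115 × 21.1) = 0.671 / 3.427 = 0.1958.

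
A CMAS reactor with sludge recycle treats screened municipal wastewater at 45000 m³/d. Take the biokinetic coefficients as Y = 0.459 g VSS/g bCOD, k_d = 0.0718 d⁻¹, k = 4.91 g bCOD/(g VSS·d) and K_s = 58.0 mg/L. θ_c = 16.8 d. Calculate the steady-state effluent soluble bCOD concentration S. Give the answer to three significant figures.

S ≈ 3.59 mg/L

From the Monod/SRT balance for a CMAS, S = K_s·(1+k_d θ_c)/[θ_c·(Y k − k_d) − 1] = 58.0 × (1 + 0.0718 × 16.8) / [16.8 × (0.459 × 4.91 − 0.0718) − 1] = 128.0 / 35.66 = 3.589 mg/L.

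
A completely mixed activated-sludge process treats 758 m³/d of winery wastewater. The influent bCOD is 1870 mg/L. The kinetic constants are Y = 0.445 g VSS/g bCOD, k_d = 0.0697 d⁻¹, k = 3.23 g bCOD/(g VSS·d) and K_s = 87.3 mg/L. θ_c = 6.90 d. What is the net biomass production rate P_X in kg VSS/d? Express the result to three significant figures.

P_X ≈ 422 kg VSS/d

Effluent substrate depends only on kinetics and SRT: S = K_s(1 + k_d θ_c) / [θ_c(Yk − k_d) − 1] = 87.3 × (1 + 0.0697 × 6.90) / [6.90 × (0.445 × 3.23 − 0.0697) − 1] = 129.3 / 8.437 = 15.32 mg/L.
Correct the yield for decay: Y_obs = Y/(1 + k_d θ_c) = 0.445 / (1 + 0.0697 × 6.90) = 0.445 / 1.481 = 0.3005.
ΔS = 1870 − 15.3 = 1855 mg/L, so the substrate removal rate is 758 × 1855/1000 = 1406 kg bCOD/d.
P_X = Y_obs · Q(S₀ − S) = 0.3005 × 1406 = 422.4 kg VSS/d.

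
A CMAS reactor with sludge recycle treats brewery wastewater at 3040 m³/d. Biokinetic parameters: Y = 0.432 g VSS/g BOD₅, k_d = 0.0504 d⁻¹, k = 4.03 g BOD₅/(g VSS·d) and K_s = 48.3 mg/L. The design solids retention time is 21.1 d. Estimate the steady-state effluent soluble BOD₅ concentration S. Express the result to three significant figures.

For a completely mixed reactor with recycle the Lawrence–McCarty relation gives S = K_s·(1 + k_d·θ_c) / [θ_c·(Y·k − k_d) − 1] = 48.3 × (1 + 0.0504 × 21.1) / [21.1 × (0.432 × 4.03 − 0.0504) − 1] = 99.66 / 34.67 = 2.875 mg/L.

S ≈ 2.87 mg/L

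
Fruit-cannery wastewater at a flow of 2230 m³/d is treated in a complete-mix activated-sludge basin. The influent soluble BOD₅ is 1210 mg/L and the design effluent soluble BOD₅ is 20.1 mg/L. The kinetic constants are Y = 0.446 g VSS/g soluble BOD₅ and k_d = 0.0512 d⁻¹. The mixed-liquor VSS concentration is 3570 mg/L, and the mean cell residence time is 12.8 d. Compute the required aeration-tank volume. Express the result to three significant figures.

From the SRT design equation V = Y Q (S₀−S) θ_c / [X (1 + k_d θ_c)] = 0.446 × 2230 × (1210 − 20.1) × 12.8 / [3570 × (1 + 0.0512 × 12.8)] = 1.51×10^7 / 5910 = 2563 m³.

V ≈ 2560 m³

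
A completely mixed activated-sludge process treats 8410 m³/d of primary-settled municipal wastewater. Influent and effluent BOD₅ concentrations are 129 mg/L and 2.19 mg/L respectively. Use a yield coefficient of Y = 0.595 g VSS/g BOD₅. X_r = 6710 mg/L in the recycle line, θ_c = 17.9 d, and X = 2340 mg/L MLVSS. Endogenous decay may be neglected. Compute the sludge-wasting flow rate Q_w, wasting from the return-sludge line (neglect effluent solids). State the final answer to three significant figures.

Biomass mass balance (decay neglected): V·X = Y·Q·(S₀ − S)·θ_c, so V = 0.595 × 8410 × (129 − 2.19) × 17.9 / 2340 = 4854 m³.
Q_w = (V·X)/(θ_c X_r) = 4854 × 2340 / (17.9 × 6710) = 94.57 m³/d.

Q_w ≈ 94.6 m³/d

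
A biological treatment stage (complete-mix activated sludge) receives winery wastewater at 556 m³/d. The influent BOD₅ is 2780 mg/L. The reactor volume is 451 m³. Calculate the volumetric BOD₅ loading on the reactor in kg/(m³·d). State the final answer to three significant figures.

Applied BOD₅ load per unit volume = Q·S₀/V = (556 × 2780/1000)/451.0 = 3.427 kg BOD₅·m⁻³·d⁻¹.

L_v ≈ 3.43 kg BOD₅/(m³·d)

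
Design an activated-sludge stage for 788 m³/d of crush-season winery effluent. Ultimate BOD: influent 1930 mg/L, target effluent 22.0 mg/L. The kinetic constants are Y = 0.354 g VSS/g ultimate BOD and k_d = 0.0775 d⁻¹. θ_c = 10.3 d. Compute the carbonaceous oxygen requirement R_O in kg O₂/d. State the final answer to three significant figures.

Correct the yield for decay: Y_obs = Y/(1 + k_d θ_c) = 0.354 / (1 + 0.0775 × 10.3) = 0.354 / 1.798 = 0.1969.
Substrate removed = Q·(S₀ − S) = 788 m³/d × (1930 − 22.0) g/m³ = 1.5×10^6 g/d = 1504 kg/d.
Biomass synthesised: P_X = Y_obs × 1504 = 296.0 kg VSS/d.
R_O = Q·(S₀ − S) − 1.42·P_X = 1504 − 1.42 × 296.0 = 1083 kg O₂/d.

R_O ≈ 1080 kg O₂/d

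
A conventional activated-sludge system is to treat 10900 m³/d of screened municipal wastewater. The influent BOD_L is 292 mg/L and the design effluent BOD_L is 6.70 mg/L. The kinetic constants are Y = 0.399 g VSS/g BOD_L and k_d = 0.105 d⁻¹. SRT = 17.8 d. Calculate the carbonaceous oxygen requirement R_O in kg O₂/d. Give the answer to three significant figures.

R_O ≈ 2500 kg O₂/d

Y_obs = Y / (1 + k_d θ_c) = 0.399 / (1 + 0.105 × 17.8) = 0.399 / 2.869 = 0.1391.
Substrate removed = Q·(S₀ − S) = 10900 m³/d × (292 − 6.70) g/m³ = 3.11×10^6 g/d = 3110 kg/d.
Biomass synthesised: P_X = Y_obs × 3110 = 432.5 kg VSS/d.
R_O = Q·(S₀ − S) − 1.42·P_X = 3110 − 1.42 × 432.5 = 2496 kg O₂/d.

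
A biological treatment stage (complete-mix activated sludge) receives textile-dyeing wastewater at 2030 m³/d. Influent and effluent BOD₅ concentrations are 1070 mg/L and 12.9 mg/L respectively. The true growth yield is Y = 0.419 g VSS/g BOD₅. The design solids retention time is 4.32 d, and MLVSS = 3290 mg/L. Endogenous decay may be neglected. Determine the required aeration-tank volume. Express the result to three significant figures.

With k_d = 0 the design equation reduces to V = Y Q (S₀−S) θ_c / X = 0.419 × 2030 × (1070 − 12.9) × 4.32 / 3290 = 1181 m³.

V ≈ 1180 m³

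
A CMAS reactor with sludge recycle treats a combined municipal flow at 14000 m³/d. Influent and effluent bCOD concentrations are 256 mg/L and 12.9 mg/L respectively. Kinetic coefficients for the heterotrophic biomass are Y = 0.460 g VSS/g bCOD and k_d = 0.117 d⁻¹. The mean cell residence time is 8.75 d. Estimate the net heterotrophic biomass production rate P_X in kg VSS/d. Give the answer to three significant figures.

Correct the yield for decay: Y_obs = Y/(1 + k_d θ_c) = 0.460 / (1 + 0.117 × 8.75) = 0.460 / 2.024 = 0.2273.
Substrate removed = Q·(S₀ − S) = 14000 m³/d × (256 − 12.9) g/m³ = 3.4×10^6 g/d = 3403 kg/d.
Net biomass production P_X = Y_obs × Q·(S₀ − S) = 0.2273 × 3403 = 773.6 kg VSS/d.

P_X ≈ 774 kg VSS/d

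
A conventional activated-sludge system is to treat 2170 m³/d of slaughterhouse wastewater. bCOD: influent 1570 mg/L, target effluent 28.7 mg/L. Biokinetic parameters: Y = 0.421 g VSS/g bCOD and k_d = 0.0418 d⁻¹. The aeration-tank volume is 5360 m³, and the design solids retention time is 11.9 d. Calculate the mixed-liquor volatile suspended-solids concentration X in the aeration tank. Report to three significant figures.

From V·X·(1 + k_d·θ_c) = Y·Q·(S₀ − S)·θ_c: X = 0.421 × 2170 × (1570 − 28.7) × 11.9 / [5360 × (1 + 0.0418 × 11.9)] = 2088 mg/L.

X ≈ 2090 mg/L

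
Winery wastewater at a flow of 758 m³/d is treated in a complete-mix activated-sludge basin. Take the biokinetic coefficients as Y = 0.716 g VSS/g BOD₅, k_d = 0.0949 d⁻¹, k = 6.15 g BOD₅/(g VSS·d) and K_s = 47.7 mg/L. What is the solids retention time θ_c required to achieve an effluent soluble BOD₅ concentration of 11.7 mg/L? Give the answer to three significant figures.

θ_c ≈ 1.29 d

From 1/θ_c = Y·k·S/(K_s + S) − k_d: Y·k·S/(K_s+S) = 0.716 × 6.15 × 11.7 / (47.7 + 11.7) = 0.8673 d⁻¹.
1/θ_c = 0.8673 − 0.0949 = 0.7724 d⁻¹, so θ_c = 1.295 d.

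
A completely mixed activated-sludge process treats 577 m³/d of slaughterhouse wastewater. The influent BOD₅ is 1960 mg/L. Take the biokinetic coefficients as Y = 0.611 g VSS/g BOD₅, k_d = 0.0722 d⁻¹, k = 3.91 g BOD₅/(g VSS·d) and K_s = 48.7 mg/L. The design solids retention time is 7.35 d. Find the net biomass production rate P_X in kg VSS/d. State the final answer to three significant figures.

P_X ≈ 450 kg VSS/d

For a completely mixed reactor with recycle the Lawrence–McCarty relation gives S = K_s·(1 + k_d·θ_c) / [θ_c·(Y·k − k_d) − 1] = 48.7 × (1 + 0.0722 × 7.35) / [7.35 × (0.611 × 3.91 − 0.0722) − 1] = 74.54 / 16.03 = 4.651 mg/L.
The observed yield is Y_obs = Y/(1 + k_d·θ_c) = 0.611 / (1 + 0.0722 × 7.35) = 0.611 / 1.531 = 0.3992 g VSS per g BOD₅ removed.
Mass of BOD₅ removed per day: Q(S₀ − S) = 577 × 1955 g/m³ = 1128 kg/d.
Net biomass production P_X = Y_obs × Q·(S₀ − S) = 0.3992 × 1128 = 450.4 kg VSS/d.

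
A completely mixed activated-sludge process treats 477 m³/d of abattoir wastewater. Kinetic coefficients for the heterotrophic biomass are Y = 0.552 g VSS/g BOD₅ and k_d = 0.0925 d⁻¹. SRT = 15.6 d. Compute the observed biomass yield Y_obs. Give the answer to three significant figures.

Y_obs = Y / (1 + k_d θ_c) = 0.552 / (1 + 0.0925 × 15.6) = 0.552 / 2.443 = 0.2260.

Y_obs ≈ 0.226 g VSS/g BOD₅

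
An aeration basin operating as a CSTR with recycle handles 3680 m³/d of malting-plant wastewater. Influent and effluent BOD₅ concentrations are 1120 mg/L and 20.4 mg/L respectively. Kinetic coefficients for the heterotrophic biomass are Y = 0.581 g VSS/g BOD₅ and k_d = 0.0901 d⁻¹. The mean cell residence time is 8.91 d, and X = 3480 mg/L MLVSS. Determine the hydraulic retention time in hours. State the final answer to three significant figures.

τ ≈ 21.8 h

From the SRT design equation V = Y Q (S₀−S) θ_c / [X (1 + k_d θ_c)] = 0.581 × 3680 × (1120 − 20.4) × 8.91 / [3480 × (1 + 0.0901 × 8.91)] = 2.09×10^7 / 6274 = 3339 m³.
Hydraulic retention time τ = V/Q = 3339 / 3680 = 0.9073 d = 21.78 h.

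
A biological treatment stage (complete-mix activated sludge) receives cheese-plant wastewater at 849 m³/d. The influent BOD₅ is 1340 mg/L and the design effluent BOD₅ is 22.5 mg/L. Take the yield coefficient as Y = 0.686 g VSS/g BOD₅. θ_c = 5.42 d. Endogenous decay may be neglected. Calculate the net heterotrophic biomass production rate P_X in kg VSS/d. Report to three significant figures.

Since k_d ≈ 0, Y_obs = Y = 0.686 g VSS/g BOD₅.
Q·(S₀ − S) = 849 × (1340 − 22.5) × 10⁻³ = 1119 kg/d removed.
Net biomass production P_X = Y_obs × Q·(S₀ − S) = 0.6860 × 1119 = 767.3 kg VSS/d.

P_X ≈ 767 kg VSS/d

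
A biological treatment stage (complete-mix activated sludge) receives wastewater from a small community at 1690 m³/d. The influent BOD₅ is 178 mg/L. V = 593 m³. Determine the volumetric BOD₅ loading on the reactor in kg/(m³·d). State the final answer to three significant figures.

Volumetric loading L_v = Q·S₀ / V = 1690 × 178 g/m³ / 593.0 m³ = 507.3 g/(m³·d) = 0.5073 kg BOD₅/(m³·d).

L_v ≈ 0.507 kg BOD₅/(m³·d)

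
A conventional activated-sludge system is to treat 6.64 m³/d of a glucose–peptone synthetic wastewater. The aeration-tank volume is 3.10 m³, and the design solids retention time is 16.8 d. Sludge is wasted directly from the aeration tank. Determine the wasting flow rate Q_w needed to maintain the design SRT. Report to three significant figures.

With mixed-liquor wasting, θ_c = V/Q_w, so Q_w = V/θ_c = 3.100/16.8 = 0.1845 m³/d.

Q_w ≈ 0.185 m³/d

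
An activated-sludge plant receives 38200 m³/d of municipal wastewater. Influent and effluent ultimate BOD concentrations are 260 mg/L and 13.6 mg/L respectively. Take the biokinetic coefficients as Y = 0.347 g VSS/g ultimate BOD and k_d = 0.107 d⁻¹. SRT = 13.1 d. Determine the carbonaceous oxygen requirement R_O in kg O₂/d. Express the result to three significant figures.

R_O ≈ 7480 kg O₂/d

The observed yield is Y_obs = Y/(1 + k_d·θ_c) = 0.347 / (1 + 0.107 × 13.1) = 0.347 / 2.402 = 0.1445 g VSS per g ultimate BOD removed.
Mass of ultimate BOD removed per day: Q(S₀ − S) = 38200 × 246.4 g/m³ = 9412 kg/d.
P_X = Y_obs·Q·(S₀ − S) = 0.1445 × 9412 = 1360 kg VSS/d.
R_O = Q·ΔS − 1.42 P_X = 9412 − 1931 = 7481 kg O₂/d.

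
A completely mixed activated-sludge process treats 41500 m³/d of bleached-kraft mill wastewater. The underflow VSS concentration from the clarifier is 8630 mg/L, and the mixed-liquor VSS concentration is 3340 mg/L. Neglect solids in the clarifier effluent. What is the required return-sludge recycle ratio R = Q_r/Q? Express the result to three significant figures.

R ≈ 0.631

Solids balance on the clarifier gives (1+R)X = R·X_r, so R = X/(X_r − X) = 3340 / (8630 − 3340) = 0.6314.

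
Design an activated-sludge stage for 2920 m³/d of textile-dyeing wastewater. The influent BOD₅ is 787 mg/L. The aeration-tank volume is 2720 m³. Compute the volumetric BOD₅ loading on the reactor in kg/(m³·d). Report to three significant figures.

L_v ≈ 0.845 kg BOD₅/(m³·d)

L_v = Q S₀ / V = 2920 × 787 × 10⁻³ / 2720 = 0.8449 kg/(m³·d).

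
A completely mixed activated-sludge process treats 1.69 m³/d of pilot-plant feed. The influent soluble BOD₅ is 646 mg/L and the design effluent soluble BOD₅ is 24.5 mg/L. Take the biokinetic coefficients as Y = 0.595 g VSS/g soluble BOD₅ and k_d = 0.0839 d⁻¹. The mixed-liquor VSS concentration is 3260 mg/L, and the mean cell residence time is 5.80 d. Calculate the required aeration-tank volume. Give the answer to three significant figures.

From the SRT design equation V = Y Q (S₀−S) θ_c / [X (1 + k_d θ_c)] = 0.595 × 1.69 × (646 − 24.5) × 5.80 / [3260 × (1 + 0.0839 × 5.80)] = 3.62×10^3 / 4846 = 0.7479 m³.

V ≈ 0.748 m³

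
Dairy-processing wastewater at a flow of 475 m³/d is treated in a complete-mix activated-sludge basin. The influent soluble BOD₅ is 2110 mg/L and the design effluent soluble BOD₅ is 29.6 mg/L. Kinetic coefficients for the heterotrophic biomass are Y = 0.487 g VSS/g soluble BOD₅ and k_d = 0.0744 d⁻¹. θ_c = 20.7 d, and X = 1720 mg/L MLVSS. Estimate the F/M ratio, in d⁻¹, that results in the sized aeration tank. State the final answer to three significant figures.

Steady-state biomass mass balance: V·X·(1 + k_d·θ_c) = Y·Q·(S₀ − S)·θ_c, so V = 0.487 × 475 × (2110 − 29.6) × 20.7 / [1720 × (1 + 0.0744 × 20.7)] = 9.96×10^6 / 4369 = 2280 m³.
F/M = Q·S₀ / (V·X) = 475 × 2110 / (2280 × 1720) = 0.2556 g soluble BOD₅·(g VSS·d)⁻¹.

F/M ≈ 0.256 d⁻¹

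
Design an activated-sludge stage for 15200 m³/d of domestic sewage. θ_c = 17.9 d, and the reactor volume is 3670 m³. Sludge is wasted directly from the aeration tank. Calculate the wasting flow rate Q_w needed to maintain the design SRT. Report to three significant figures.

For wasting at MLVSS concentration, Q_w = V/θ_c = 3670/17.9 = 205.0 m³/d.

Q_w ≈ 205 m³/d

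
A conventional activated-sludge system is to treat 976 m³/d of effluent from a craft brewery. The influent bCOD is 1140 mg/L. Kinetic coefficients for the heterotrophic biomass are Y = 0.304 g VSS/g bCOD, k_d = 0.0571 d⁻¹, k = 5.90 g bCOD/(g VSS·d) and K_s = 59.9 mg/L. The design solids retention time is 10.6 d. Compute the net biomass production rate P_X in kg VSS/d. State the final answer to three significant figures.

From the Monod/SRT balance for a CMAS, S = K_s·(1+k_d θ_c)/[θ_c·(Y k − k_d) − 1] = 59.9 × (1 + 0.0571 × 10.6) / [10.6 × (0.304 × 5.90 − 0.0571) − 1] = 96.16 / 17.41 = 5.524 mg/L.
Correct the yield for decay: Y_obs = Y/(1 + k_d θ_c) = 0.304 / (1 + 0.0571 × 10.6) = 0.304 / 1.605 = 0.1894.
Mass of bCOD removed per day: Q(S₀ − S) = 976 × 1134 g/m³ = 1107 kg/d.
P_X = Y_obs · Q(S₀ − S) = 0.1894 × 1107 = 209.7 kg VSS/d.

P_X ≈ 210 kg VSS/d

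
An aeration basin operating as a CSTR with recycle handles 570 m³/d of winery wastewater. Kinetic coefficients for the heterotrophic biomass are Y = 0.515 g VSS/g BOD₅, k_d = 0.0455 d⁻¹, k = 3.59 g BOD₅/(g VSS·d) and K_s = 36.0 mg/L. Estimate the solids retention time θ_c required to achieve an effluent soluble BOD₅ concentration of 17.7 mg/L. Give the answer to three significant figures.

θ_c ≈ 1.77 d

At the target effluent, Y k S/(K_s+S) = 0.515×3.59×17.7/53.70 = 0.6094 d⁻¹.
θ_c = 1/(μ − k_d) = 1/(0.6094 − 0.0455) = 1/0.5639 = 1.773 d.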